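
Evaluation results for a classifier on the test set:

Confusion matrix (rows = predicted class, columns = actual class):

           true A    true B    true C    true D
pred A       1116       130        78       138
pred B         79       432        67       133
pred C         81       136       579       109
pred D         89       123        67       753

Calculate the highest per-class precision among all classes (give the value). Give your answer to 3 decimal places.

0.763

Per-class precision (TP/(TP+FP)):
  A: TP=1116, FP=130+78+138=346 → 1116/1462 = 0.7633
  B: TP=432, FP=79+67+133=279 → 432/711 = 0.6076
  C: TP=579, FP=81+136+109=326 → 579/905 = 0.6398
  D: TP=753, FP=89+123+67=279 → 753/1032 = 0.7297
Highest is class 'A' with precision = 0.763.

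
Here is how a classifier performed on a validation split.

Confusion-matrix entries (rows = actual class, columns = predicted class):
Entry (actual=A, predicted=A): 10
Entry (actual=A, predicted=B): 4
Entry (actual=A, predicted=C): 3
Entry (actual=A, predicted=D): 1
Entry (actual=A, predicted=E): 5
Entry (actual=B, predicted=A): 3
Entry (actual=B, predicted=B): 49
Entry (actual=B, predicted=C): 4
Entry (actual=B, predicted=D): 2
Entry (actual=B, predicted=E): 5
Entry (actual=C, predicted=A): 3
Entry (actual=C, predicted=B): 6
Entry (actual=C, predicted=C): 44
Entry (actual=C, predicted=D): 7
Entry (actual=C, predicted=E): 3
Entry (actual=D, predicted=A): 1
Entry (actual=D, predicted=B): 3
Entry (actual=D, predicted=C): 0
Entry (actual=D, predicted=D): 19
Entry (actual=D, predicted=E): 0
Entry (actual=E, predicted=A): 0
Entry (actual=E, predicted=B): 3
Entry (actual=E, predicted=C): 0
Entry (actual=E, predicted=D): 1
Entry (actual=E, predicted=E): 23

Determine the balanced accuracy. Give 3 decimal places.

0.718

Balanced accuracy = mean of per-class recall.
  A: recall = 10/23 = 0.4348
  B: recall = 49/63 = 0.7778
  C: recall = 44/63 = 0.6984
  D: recall = 19/23 = 0.8261
  E: recall = 23/27 = 0.8519
Mean = (0.4348 + 0.7778 + 0.6984 + 0.8261 + 0.8519) / 5 = 0.718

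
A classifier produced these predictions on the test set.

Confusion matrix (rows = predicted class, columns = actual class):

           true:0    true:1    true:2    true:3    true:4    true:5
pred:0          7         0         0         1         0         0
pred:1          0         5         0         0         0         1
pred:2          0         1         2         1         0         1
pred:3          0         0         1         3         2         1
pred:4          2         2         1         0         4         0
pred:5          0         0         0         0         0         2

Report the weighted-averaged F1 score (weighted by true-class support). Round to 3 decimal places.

Per-class F1 score (2·TP/(2·TP+FP+FN)):
  0: TP=7, FP=0+0+1+0+0=1, FN=0+0+0+2+0=2 → 14/17 = 0.8235
  1: TP=5, FP=0+0+0+0+1=1, FN=0+1+0+2+0=3 → 10/14 = 0.7143
  2: TP=2, FP=0+1+1+0+1=3, FN=0+0+1+1+0=2 → 4/9 = 0.4444
  3: TP=3, FP=0+0+1+2+1=4, FN=1+0+1+0+0=2 → 6/12 = 0.5000
  4: TP=4, FP=2+2+1+0+0=5, FN=0+0+0+2+0=2 → 8/15 = 0.5333
  5: TP=2, FP=0+0+0+0+0=0, FN=0+1+1+1+0=3 → 4/7 = 0.5714
Weighted-F1 score = Σ (supportᵢ/N)·F1 scoreᵢ with N=37: (9/37)·0.8235 + (8/37)·0.7143 + (4/37)·0.4444 + (5/37)·0.5000 + (6/37)·0.5333 + (5/37)·0.5714 = 0.634

0.634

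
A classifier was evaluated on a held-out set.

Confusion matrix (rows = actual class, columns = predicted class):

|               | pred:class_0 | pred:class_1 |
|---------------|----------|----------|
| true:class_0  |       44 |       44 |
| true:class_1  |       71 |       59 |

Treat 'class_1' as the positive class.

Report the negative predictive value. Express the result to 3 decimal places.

NPV = TN/(TN+FN) = 44/(44+71) = 0.383

0.383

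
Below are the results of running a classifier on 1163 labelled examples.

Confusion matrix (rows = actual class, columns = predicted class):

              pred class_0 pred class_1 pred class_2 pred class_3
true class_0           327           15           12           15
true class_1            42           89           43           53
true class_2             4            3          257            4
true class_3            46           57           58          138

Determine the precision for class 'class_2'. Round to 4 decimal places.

0.6946

precision = TP/(TP+FP).
class_2: TP=257, FP=12+43+58=113 → 257/370 = 0.69459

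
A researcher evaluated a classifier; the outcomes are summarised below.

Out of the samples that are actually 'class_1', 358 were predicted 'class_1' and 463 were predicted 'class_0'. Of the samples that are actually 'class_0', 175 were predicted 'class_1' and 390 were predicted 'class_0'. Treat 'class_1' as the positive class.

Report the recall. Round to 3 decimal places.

0.436

Recall = TP/(TP+FN) = 358/(358+463) = 358/821 = 0.436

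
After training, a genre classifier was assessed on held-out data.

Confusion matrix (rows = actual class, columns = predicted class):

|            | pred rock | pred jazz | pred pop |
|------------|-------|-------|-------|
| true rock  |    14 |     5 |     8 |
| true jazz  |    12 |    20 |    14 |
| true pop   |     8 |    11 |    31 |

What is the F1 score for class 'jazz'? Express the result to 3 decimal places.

One-vs-rest for 'jazz': TP = diagonal; FP = other classes predicted 'jazz'; FN = 'jazz' predicted as other.
F1 score = 2·TP/(2·TP+FP+FN).
jazz: TP=20, FP=5+11=16, FN=12+14=26 → 40/82 = 0.4878

0.488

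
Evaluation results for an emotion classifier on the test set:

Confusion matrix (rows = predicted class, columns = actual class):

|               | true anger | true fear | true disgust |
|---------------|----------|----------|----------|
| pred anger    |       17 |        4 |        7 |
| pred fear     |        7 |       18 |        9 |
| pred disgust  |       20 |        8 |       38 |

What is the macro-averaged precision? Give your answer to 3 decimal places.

0.571

Per-class precision (TP/(TP+FP)):
  anger: TP=17, FP=4+7=11 → 17/28 = 0.6071
  fear: TP=18, FP=7+9=16 → 18/34 = 0.5294
  disgust: TP=38, FP=20+8=28 → 38/66 = 0.5758
Macro-precision = mean = (0.6071 + 0.5294 + 0.5758) / 3 = 0.571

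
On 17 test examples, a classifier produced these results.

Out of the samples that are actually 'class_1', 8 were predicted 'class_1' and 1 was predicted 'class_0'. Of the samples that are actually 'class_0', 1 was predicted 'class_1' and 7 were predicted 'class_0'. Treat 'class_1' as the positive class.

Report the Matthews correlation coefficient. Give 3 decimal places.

0.764

MCC = (TP·TN − FP·FN) / √((TP+FP)(TP+FN)(TN+FP)(TN+FN))
Numerator = 8·7 − 1·1 = 55
Denominator = √(9·9·8·8) = √5184 = 72.0000
MCC = 55 / 72.0000 = 0.764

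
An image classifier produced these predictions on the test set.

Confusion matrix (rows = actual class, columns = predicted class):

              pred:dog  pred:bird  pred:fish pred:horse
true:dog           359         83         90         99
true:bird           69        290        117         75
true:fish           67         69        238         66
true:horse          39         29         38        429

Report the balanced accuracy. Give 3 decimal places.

0.610

Balanced accuracy = mean of per-class recall.
  dog: recall = 359/631 = 0.5689
  bird: recall = 290/551 = 0.5263
  fish: recall = 238/440 = 0.5409
  horse: recall = 429/535 = 0.8019
Mean = (0.5689 + 0.5263 + 0.5409 + 0.8019) / 4 = 0.610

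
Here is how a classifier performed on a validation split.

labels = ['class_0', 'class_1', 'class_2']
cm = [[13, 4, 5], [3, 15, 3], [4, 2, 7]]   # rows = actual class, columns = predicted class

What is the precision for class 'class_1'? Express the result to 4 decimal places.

0.7143

Take TP from the diagonal, FP from the rest of the 'class_1' prediction marginal, FN from the rest of the 'class_1' actual marginal.
precision = TP/(TP+FP).
class_1: TP=15, FP=4+2=6 → 15/21 = 0.71429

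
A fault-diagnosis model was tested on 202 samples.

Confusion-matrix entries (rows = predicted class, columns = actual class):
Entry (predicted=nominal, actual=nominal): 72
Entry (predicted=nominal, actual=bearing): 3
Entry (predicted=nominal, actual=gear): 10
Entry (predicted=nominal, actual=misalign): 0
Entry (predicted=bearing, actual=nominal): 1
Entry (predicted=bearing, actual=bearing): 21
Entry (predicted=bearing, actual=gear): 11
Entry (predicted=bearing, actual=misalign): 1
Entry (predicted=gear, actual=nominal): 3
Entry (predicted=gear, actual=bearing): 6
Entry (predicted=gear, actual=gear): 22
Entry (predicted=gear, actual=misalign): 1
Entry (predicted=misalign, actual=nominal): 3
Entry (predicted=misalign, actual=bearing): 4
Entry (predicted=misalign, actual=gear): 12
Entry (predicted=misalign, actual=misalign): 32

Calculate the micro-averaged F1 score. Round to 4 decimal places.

Micro-averaging pools counts across classes: ΣTP=147, ΣFP=55, ΣFN=55.
Micro-F1 score = 2·TP/(2·TP+FP+FN) on pooled counts = 0.7277 (equals overall accuracy in single-label multiclass).

0.7277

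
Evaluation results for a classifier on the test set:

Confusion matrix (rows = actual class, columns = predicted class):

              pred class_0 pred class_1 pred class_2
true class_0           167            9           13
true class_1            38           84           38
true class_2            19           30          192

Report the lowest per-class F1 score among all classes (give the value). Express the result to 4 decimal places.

0.5936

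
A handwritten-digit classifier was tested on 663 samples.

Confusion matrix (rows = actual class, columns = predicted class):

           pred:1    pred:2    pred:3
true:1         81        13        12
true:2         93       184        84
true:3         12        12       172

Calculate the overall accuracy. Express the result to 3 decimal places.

0.659

Accuracy = trace / total = (81+184+172=437) / 663 = 437/663 = 0.659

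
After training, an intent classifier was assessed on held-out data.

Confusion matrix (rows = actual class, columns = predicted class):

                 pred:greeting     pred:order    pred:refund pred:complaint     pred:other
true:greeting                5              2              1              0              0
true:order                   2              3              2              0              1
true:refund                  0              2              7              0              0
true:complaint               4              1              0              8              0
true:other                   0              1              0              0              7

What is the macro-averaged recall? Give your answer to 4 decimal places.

0.6536

Per-class recall (TP/(TP+FN)):
  greeting: TP=5, FN=2+1+0+0=3 → 5/8 = 0.62500
  order: TP=3, FN=2+2+0+1=5 → 3/8 = 0.37500
  refund: TP=7, FN=0+2+0+0=2 → 7/9 = 0.77778
  complaint: TP=8, FN=4+1+0+0=5 → 8/13 = 0.61538
  other: TP=7, FN=0+1+0+0=1 → 7/8 = 0.87500
Macro-recall = mean = (0.62500 + 0.37500 + 0.77778 + 0.61538 + 0.87500) / 5 = 0.6536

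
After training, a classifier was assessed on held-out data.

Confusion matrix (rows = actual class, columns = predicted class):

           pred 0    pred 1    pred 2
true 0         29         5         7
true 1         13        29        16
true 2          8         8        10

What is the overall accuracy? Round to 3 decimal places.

Accuracy = trace / total = (29+29+10=68) / 125 = 68/125 = 0.544

0.544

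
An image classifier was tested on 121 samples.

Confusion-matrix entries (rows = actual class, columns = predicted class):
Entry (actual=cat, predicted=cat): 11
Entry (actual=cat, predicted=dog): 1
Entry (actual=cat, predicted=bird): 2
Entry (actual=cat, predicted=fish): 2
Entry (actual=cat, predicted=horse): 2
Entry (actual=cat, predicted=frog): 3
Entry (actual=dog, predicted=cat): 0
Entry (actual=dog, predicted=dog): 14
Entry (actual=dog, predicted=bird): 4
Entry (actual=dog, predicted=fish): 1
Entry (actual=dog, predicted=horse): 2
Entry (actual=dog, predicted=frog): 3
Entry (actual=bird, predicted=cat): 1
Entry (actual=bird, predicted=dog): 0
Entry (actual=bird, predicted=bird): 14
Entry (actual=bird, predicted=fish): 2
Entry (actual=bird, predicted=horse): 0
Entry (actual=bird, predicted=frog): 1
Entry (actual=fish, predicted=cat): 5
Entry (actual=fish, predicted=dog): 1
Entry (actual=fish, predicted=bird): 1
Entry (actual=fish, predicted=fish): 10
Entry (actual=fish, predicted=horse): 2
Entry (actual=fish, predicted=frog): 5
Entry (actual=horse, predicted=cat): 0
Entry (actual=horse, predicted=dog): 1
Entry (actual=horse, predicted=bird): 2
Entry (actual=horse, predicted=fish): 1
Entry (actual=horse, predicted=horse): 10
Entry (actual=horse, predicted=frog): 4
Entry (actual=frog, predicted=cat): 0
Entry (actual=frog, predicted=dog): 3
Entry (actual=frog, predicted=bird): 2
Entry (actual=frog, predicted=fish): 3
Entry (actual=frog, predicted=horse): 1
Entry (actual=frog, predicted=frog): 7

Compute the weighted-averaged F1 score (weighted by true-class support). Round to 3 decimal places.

0.548

Per-class F1 score (2·TP/(2·TP+FP+FN)):
  cat: TP=11, FP=0+1+5+0+0=6, FN=1+2+2+2+3=10 → 22/38 = 0.5789
  dog: TP=14, FP=1+0+1+1+3=6, FN=0+4+1+2+3=10 → 28/44 = 0.6364
  bird: TP=14, FP=2+4+1+2+2=11, FN=1+0+2+0+1=4 → 28/43 = 0.6512
  fish: TP=10, FP=2+1+2+1+3=9, FN=5+1+1+2+5=14 → 20/43 = 0.4651
  horse: TP=10, FP=2+2+0+2+1=7, FN=0+1+2+1+4=8 → 20/35 = 0.5714
  frog: TP=7, FP=3+3+1+5+4=16, FN=0+3+2+3+1=9 → 14/39 = 0.3590
Weighted-F1 score = Σ (supportᵢ/N)·F1 scoreᵢ with N=121: (21/121)·0.5789 + (24/121)·0.6364 + (18/121)·0.6512 + (24/121)·0.4651 + (18/121)·0.5714 + (16/121)·0.3590 = 0.548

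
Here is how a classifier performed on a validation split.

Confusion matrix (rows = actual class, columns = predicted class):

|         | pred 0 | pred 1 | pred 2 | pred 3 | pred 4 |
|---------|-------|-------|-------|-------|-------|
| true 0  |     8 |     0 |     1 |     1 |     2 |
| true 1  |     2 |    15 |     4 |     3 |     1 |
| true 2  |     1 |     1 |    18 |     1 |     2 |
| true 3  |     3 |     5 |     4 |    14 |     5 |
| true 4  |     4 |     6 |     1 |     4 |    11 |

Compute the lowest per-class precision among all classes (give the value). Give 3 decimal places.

0.444

Per-class precision (TP/(TP+FP)):
  0: TP=8, FP=2+1+3+4=10 → 8/18 = 0.4444
  1: TP=15, FP=0+1+5+6=12 → 15/27 = 0.5556
  2: TP=18, FP=1+4+4+1=10 → 18/28 = 0.6429
  3: TP=14, FP=1+3+1+4=9 → 14/23 = 0.6087
  4: TP=11, FP=2+1+2+5=10 → 11/21 = 0.5238
Lowest is class '0' with precision = 0.444.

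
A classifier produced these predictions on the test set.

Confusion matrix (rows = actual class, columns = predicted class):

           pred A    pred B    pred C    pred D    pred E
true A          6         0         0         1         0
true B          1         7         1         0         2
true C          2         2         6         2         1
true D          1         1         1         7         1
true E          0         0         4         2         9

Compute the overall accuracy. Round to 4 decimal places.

0.6140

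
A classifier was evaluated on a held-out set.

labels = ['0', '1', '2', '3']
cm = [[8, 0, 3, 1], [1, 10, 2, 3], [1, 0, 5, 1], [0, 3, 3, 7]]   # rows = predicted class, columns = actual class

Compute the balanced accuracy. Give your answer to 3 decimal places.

0.634

Balanced accuracy = mean of per-class recall.
  0: recall = 8/10 = 0.8000
  1: recall = 10/13 = 0.7692
  2: recall = 5/13 = 0.3846
  3: recall = 7/12 = 0.5833
Mean = (0.8000 + 0.7692 + 0.3846 + 0.5833) / 4 = 0.634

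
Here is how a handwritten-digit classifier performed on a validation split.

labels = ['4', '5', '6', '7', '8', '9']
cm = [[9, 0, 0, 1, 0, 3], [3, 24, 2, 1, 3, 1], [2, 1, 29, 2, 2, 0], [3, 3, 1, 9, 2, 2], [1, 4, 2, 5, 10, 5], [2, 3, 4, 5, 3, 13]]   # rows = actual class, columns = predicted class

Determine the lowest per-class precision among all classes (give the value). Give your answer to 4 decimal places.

0.3913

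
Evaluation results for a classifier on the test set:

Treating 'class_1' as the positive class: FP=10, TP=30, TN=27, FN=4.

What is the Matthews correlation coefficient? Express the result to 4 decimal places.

0.6165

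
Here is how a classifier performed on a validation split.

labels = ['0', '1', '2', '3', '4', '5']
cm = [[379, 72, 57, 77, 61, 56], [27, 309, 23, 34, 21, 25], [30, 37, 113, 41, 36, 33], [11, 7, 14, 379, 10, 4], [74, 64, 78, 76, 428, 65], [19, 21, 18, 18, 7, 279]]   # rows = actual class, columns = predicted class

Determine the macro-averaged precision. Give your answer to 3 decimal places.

Per-class precision (TP/(TP+FP)):
  0: TP=379, FP=27+30+11+74+19=161 → 379/540 = 0.7019
  1: TP=309, FP=72+37+7+64+21=201 → 309/510 = 0.6059
  2: TP=113, FP=57+23+14+78+18=190 → 113/303 = 0.3729
  3: TP=379, FP=77+34+41+76+18=246 → 379/625 = 0.6064
  4: TP=428, FP=61+21+36+10+7=135 → 428/563 = 0.7602
  5: TP=279, FP=56+25+33+4+65=183 → 279/462 = 0.6039
Macro-precision = mean = (0.7019 + 0.6059 + 0.3729 + 0.6064 + 0.7602 + 0.6039) / 6 = 0.609

0.609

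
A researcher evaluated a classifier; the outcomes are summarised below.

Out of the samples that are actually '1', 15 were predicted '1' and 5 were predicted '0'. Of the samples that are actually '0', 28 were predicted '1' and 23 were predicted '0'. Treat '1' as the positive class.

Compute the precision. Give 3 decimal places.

0.349

Precision = TP/(TP+FP) = 15/(15+28) = 15/43 = 0.349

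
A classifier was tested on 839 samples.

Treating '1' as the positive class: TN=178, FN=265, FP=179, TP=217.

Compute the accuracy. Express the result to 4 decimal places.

0.4708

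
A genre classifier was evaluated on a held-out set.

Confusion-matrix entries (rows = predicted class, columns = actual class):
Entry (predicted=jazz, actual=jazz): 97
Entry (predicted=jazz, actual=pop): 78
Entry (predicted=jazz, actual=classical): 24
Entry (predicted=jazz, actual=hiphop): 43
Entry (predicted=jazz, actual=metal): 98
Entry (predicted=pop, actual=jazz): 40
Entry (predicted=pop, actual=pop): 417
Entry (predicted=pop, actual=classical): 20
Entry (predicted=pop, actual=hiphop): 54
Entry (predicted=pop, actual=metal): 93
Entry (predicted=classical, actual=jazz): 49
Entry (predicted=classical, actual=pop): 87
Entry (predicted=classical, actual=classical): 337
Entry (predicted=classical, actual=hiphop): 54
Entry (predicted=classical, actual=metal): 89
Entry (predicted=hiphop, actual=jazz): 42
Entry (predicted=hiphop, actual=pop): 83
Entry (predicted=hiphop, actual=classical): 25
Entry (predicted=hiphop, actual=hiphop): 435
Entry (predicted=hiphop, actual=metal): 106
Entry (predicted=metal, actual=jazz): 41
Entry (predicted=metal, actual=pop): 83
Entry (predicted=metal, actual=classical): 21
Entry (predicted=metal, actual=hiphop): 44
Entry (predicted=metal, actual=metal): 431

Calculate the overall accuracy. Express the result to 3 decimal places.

Accuracy = trace / total = (97+417+337+435+431=1717) / 2891 = 1717/2891 = 0.594

0.594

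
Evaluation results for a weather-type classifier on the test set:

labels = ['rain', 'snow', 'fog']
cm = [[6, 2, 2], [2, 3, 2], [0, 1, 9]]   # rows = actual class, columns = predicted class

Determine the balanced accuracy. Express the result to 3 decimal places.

0.643

Balanced accuracy = mean of per-class recall.
  rain: recall = 6/10 = 0.6000
  snow: recall = 3/7 = 0.4286
  fog: recall = 9/10 = 0.9000
Mean = (0.6000 + 0.4286 + 0.9000) / 3 = 0.643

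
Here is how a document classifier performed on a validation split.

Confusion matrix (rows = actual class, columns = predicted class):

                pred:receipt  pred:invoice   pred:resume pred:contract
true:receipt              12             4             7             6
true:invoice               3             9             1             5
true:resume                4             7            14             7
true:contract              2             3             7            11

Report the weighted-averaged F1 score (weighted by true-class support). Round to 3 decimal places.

0.453

Per-class F1 score (2·TP/(2·TP+FP+FN)):
  receipt: TP=12, FP=3+4+2=9, FN=4+7+6=17 → 24/50 = 0.4800
  invoice: TP=9, FP=4+7+3=14, FN=3+1+5=9 → 18/41 = 0.4390
  resume: TP=14, FP=7+1+7=15, FN=4+7+7=18 → 28/61 = 0.4590
  contract: TP=11, FP=6+5+7=18, FN=2+3+7=12 → 22/52 = 0.4231
Weighted-F1 score = Σ (supportᵢ/N)·F1 scoreᵢ with N=102: (29/102)·0.4800 + (18/102)·0.4390 + (32/102)·0.4590 + (23/102)·0.4231 = 0.453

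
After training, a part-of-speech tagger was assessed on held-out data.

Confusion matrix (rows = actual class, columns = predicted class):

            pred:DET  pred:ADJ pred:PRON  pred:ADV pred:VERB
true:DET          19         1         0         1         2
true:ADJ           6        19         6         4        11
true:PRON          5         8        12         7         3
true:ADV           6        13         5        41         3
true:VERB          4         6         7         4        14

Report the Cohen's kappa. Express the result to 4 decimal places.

0.3732

Observed agreement pₒ = trace/N = 105/207 = 0.50725
Expected agreement pₑ = Σ (rowᵢ·colᵢ)/N² = (23·40 + 46·47 + 35·30 + 68·57 + 35·33)/207² = 0.21384
κ = (pₒ − pₑ)/(1 − pₑ) = (0.50725 − 0.21384)/(1 − 0.21384) = 0.3732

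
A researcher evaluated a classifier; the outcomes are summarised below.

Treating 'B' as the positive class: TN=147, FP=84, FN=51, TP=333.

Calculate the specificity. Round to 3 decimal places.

0.636

Specificity = TN/(TN+FP) = 147/(147+84) = 0.636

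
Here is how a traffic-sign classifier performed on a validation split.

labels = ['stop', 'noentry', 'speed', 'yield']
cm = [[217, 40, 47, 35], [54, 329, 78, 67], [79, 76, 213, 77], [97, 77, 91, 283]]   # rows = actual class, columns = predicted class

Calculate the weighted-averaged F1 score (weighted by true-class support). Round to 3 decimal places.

0.560

Per-class F1 score (2·TP/(2·TP+FP+FN)):
  stop: TP=217, FP=54+79+97=230, FN=40+47+35=122 → 434/786 = 0.5522
  noentry: TP=329, FP=40+76+77=193, FN=54+78+67=199 → 658/1050 = 0.6267
  speed: TP=213, FP=47+78+91=216, FN=79+76+77=232 → 426/874 = 0.4874
  yield: TP=283, FP=35+67+77=179, FN=97+77+91=265 → 566/1010 = 0.5604
Weighted-F1 score = Σ (supportᵢ/N)·F1 scoreᵢ with N=1860: (339/1860)·0.5522 + (528/1860)·0.6267 + (445/1860)·0.4874 + (548/1860)·0.5604 = 0.560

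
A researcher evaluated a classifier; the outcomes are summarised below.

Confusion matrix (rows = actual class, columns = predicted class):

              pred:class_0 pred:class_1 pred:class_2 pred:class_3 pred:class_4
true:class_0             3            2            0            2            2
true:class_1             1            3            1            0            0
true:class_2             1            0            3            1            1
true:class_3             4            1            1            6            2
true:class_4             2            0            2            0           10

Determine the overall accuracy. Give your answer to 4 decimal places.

Accuracy = trace / total = (3+3+3+6+10=25) / 48 = 25/48 = 0.5208

0.5208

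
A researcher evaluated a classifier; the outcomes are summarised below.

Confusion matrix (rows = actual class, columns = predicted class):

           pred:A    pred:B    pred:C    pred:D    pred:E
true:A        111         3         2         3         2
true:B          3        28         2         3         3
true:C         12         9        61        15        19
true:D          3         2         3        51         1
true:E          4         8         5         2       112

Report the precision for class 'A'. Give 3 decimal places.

precision = TP/(TP+FP).
A: TP=111, FP=3+12+3+4=22 → 111/133 = 0.8346

0.835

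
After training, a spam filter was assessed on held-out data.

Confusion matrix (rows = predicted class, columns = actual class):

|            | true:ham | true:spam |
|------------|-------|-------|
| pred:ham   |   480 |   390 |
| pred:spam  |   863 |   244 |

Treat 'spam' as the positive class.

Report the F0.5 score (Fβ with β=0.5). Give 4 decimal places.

0.2410

Fβ = (1+β²)·TP / ((1+β²)·TP + β²·FN + FP), with β²=1/4
= 1.25·244 / (1.25·244 + 0.25·390 + 863) = 0.2410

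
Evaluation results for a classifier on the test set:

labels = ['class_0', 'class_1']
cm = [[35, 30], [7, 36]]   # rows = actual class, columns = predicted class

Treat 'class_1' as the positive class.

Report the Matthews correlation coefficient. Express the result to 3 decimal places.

MCC = (TP·TN − FP·FN) / √((TP+FP)(TP+FN)(TN+FP)(TN+FN))
Numerator = 36·35 − 30·7 = 1050
Denominator = √(66·43·65·42) = √7747740 = 2783.4762
MCC = 1050 / 2783.4762 = 0.377

0.377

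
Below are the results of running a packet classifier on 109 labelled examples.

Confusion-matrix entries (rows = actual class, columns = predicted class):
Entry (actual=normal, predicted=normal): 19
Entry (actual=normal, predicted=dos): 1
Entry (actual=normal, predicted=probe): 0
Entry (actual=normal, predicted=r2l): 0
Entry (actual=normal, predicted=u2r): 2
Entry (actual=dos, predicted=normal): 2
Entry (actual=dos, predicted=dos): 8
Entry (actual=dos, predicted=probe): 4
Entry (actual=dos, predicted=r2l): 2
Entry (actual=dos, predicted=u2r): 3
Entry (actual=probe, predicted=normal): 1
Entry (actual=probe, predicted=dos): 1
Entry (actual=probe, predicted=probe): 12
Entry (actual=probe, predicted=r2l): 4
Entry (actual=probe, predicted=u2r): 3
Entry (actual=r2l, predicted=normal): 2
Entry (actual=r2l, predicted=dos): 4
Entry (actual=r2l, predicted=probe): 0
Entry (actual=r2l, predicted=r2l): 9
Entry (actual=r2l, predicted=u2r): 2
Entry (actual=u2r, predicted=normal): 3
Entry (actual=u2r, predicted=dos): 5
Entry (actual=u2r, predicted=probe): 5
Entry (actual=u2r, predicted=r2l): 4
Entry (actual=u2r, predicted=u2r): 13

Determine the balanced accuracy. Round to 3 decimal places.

0.564

Balanced accuracy = mean of per-class recall.
  normal: recall = 19/22 = 0.8636
  dos: recall = 8/19 = 0.4211
  probe: recall = 12/21 = 0.5714
  r2l: recall = 9/17 = 0.5294
  u2r: recall = 13/30 = 0.4333
Mean = (0.8636 + 0.4211 + 0.5714 + 0.5294 + 0.4333) / 5 = 0.564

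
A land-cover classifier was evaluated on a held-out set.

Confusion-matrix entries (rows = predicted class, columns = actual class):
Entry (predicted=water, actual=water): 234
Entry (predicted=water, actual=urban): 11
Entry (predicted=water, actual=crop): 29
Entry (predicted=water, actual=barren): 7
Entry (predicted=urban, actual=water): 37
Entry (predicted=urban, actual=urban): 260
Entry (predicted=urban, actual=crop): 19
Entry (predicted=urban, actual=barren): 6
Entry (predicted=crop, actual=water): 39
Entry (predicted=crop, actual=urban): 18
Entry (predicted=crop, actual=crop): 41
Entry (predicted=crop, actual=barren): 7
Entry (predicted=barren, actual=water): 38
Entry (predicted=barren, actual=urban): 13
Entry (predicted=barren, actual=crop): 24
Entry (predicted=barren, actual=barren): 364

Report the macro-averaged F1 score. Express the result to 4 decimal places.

Per-class F1 score (2·TP/(2·TP+FP+FN)):
  water: TP=234, FP=11+29+7=47, FN=37+39+38=114 → 468/629 = 0.74404
  urban: TP=260, FP=37+19+6=62, FN=11+18+13=42 → 520/624 = 0.83333
  crop: TP=41, FP=39+18+7=64, FN=29+19+24=72 → 82/218 = 0.37615
  barren: TP=364, FP=38+13+24=75, FN=7+6+7=20 → 728/823 = 0.88457
Macro-F1 score = mean = (0.74404 + 0.83333 + 0.37615 + 0.88457) / 4 = 0.7095

0.7095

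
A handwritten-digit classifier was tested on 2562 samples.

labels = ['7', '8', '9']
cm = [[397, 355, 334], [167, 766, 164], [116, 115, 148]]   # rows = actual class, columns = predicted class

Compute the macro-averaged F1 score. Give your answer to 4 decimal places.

0.4650

Per-class F1 score (2·TP/(2·TP+FP+FN)):
  7: TP=397, FP=167+116=283, FN=355+334=689 → 794/1766 = 0.44960
  8: TP=766, FP=355+115=470, FN=167+164=331 → 1532/2333 = 0.65667
  9: TP=148, FP=334+164=498, FN=116+115=231 → 296/1025 = 0.28878
Macro-F1 score = mean = (0.44960 + 0.65667 + 0.28878) / 3 = 0.4650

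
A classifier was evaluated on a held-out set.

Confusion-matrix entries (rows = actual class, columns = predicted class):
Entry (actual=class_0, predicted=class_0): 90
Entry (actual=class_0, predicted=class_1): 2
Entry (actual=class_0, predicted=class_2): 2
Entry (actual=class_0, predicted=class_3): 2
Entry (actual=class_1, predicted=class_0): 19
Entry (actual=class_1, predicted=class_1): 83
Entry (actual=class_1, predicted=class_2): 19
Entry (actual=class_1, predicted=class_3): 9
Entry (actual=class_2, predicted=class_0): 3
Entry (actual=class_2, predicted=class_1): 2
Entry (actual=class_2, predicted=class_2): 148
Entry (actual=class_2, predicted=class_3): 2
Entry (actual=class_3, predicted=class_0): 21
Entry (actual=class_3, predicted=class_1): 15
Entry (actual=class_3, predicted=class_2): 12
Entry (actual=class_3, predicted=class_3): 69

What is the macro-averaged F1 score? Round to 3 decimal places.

0.769

Per-class F1 score (2·TP/(2·TP+FP+FN)):
  class_0: TP=90, FP=19+3+21=43, FN=2+2+2=6 → 180/229 = 0.7860
  class_1: TP=83, FP=2+2+15=19, FN=19+19+9=47 → 166/232 = 0.7155
  class_2: TP=148, FP=2+19+12=33, FN=3+2+2=7 → 296/336 = 0.8810
  class_3: TP=69, FP=2+9+2=13, FN=21+15+12=48 → 138/199 = 0.6935
Macro-F1 score = mean = (0.7860 + 0.7155 + 0.8810 + 0.6935) / 4 = 0.769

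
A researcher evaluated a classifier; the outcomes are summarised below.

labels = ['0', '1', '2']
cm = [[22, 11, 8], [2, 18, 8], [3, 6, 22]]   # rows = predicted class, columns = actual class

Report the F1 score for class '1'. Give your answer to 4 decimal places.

Take TP from the diagonal, FP from the rest of the '1' prediction marginal, FN from the rest of the '1' actual marginal.
F1 score = 2·TP/(2·TP+FP+FN).
1: TP=18, FP=2+8=10, FN=11+6=17 → 36/63 = 0.57143

0.5714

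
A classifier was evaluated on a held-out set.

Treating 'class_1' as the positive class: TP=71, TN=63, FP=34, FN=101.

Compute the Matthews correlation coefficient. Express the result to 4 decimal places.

0.0613

MCC = (TP·TN − FP·FN) / √((TP+FP)(TP+FN)(TN+FP)(TN+FN))
Numerator = 71·63 − 34·101 = 1039
Denominator = √(105·172·97·164) = √287298480 = 16949.8814
MCC = 1039 / 16949.8814 = 0.0613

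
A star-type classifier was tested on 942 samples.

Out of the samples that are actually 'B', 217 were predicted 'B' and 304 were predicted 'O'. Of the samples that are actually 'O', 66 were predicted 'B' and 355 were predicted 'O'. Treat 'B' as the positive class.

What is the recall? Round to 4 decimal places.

0.4165

Recall = TP/(TP+FN) = 217/(217+304) = 217/521 = 0.4165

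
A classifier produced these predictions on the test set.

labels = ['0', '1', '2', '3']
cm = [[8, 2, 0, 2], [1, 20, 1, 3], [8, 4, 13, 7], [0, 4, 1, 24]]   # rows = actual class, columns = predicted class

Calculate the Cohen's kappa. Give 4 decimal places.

0.5462

Observed agreement pₒ = trace/N = 65/98 = 0.66327
Expected agreement pₑ = Σ (rowᵢ·colᵢ)/N² = (12·17 + 25·30 + 32·15 + 29·36)/98² = 0.25802
κ = (pₒ − pₑ)/(1 − pₑ) = (0.66327 − 0.25802)/(1 − 0.25802) = 0.5462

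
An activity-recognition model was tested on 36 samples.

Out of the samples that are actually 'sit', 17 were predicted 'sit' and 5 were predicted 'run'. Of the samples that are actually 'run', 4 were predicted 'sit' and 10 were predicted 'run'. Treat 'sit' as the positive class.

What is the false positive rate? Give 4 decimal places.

0.2857

FPR = FP/(FP+TN) = 4/(4+10) = 0.2857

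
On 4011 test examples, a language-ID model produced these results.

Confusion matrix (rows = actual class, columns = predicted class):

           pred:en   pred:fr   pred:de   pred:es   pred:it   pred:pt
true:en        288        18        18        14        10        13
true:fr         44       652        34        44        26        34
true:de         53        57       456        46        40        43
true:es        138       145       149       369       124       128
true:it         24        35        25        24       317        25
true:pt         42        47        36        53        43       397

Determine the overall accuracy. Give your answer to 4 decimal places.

0.6181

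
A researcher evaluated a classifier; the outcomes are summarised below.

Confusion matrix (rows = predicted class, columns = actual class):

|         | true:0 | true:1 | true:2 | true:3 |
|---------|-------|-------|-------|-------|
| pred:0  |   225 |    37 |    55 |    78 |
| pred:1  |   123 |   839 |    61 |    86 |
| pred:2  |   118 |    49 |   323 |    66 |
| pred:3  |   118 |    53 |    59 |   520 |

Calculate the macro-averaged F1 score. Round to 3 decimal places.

0.642

Per-class F1 score (2·TP/(2·TP+FP+FN)):
  0: TP=225, FP=37+55+78=170, FN=123+118+118=359 → 450/979 = 0.4597
  1: TP=839, FP=123+61+86=270, FN=37+49+53=139 → 1678/2087 = 0.8040
  2: TP=323, FP=118+49+66=233, FN=55+61+59=175 → 646/1054 = 0.6129
  3: TP=520, FP=118+53+59=230, FN=78+86+66=230 → 1040/1500 = 0.6933
Macro-F1 score = mean = (0.4597 + 0.8040 + 0.6129 + 0.6933) / 4 = 0.642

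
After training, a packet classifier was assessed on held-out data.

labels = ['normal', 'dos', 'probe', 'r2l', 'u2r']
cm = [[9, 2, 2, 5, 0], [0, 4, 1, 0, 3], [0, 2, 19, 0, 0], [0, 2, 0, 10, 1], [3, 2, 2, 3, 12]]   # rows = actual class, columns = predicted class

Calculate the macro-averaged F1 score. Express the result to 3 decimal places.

0.624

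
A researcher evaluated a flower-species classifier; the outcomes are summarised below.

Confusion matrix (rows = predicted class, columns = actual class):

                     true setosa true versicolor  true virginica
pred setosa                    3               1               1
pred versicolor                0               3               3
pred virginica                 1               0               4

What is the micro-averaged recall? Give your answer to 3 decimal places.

0.625

Micro-averaging pools counts across classes: ΣTP=10, ΣFP=6, ΣFN=6.
Micro-recall = TP/(TP+FN) on pooled counts = 0.625 (equals overall accuracy in single-label multiclass).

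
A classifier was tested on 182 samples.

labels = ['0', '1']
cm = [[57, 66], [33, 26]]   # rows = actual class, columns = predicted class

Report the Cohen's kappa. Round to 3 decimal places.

Observed agreement pₒ = trace/N = 83/182 = 0.4560
Expected agreement pₑ = Σ (rowᵢ·colᵢ)/N² = (123·90 + 59·92)/182² = 0.4981
κ = (pₒ − pₑ)/(1 − pₑ) = (0.4560 − 0.4981)/(1 − 0.4981) = -0.084

-0.084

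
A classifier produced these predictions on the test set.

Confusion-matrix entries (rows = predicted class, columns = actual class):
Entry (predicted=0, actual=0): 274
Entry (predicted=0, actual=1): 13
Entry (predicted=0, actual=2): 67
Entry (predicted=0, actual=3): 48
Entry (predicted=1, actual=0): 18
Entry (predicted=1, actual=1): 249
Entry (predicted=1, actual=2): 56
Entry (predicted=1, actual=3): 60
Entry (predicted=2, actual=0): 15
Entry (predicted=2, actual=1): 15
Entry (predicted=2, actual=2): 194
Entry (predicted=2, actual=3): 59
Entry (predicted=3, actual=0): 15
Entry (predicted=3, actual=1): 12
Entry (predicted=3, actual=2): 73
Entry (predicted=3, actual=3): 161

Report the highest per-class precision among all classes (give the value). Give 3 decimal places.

0.686

Per-class precision (TP/(TP+FP)):
  0: TP=274, FP=13+67+48=128 → 274/402 = 0.6816
  1: TP=249, FP=18+56+60=134 → 249/383 = 0.6501
  2: TP=194, FP=15+15+59=89 → 194/283 = 0.6855
  3: TP=161, FP=15+12+73=100 → 161/261 = 0.6169
Highest is class '2' with precision = 0.686.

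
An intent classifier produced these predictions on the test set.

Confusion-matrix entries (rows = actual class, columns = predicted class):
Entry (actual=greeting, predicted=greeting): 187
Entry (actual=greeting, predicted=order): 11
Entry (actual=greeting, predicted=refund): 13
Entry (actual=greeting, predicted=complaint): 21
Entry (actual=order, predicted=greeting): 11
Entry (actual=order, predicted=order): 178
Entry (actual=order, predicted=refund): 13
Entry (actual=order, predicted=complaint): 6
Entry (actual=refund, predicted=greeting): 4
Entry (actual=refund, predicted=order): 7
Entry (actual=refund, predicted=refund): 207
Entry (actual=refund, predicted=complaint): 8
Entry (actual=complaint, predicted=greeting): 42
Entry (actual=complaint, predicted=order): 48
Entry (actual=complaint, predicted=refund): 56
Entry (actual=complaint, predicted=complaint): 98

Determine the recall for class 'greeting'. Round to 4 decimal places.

0.8060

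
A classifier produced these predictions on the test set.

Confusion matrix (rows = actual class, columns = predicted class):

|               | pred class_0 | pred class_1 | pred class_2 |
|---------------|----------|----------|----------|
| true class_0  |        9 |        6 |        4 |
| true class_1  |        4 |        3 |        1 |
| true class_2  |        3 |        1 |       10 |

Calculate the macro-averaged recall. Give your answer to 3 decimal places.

Per-class recall (TP/(TP+FN)):
  class_0: TP=9, FN=6+4=10 → 9/19 = 0.4737
  class_1: TP=3, FN=4+1=5 → 3/8 = 0.3750
  class_2: TP=10, FN=3+1=4 → 10/14 = 0.7143
Macro-recall = mean = (0.4737 + 0.3750 + 0.7143) / 3 = 0.521

0.521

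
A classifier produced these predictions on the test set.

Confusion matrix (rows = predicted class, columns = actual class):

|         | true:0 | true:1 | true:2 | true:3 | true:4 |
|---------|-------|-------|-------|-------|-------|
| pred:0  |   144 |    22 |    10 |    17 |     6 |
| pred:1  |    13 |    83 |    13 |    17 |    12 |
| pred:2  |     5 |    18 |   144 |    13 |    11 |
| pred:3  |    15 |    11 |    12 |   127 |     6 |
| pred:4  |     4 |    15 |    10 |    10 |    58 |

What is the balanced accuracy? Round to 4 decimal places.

0.6857

Balanced accuracy = mean of per-class recall.
  0: recall = 144/181 = 0.79558
  1: recall = 83/149 = 0.55705
  2: recall = 144/189 = 0.76190
  3: recall = 127/184 = 0.69022
  4: recall = 58/93 = 0.62366
Mean = (0.79558 + 0.55705 + 0.76190 + 0.69022 + 0.62366) / 5 = 0.6857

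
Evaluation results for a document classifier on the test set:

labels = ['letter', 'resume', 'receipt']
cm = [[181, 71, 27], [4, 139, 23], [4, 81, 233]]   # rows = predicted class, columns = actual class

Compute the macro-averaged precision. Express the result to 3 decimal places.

Per-class precision (TP/(TP+FP)):
  letter: TP=181, FP=71+27=98 → 181/279 = 0.6487
  resume: TP=139, FP=4+23=27 → 139/166 = 0.8373
  receipt: TP=233, FP=4+81=85 → 233/318 = 0.7327
Macro-precision = mean = (0.6487 + 0.8373 + 0.7327) / 3 = 0.740

0.740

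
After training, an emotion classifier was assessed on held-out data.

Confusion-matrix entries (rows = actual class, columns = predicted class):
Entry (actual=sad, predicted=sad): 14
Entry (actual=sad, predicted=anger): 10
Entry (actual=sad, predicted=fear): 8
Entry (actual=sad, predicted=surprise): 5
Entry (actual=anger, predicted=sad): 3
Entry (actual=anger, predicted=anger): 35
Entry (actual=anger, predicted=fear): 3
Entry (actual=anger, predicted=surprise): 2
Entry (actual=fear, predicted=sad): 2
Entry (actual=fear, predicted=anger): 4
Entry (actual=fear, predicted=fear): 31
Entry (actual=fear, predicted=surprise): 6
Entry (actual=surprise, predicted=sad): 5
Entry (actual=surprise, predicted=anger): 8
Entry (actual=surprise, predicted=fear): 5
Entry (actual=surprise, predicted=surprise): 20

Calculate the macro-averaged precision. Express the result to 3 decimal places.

0.616

Per-class precision (TP/(TP+FP)):
  sad: TP=14, FP=3+2+5=10 → 14/24 = 0.5833
  anger: TP=35, FP=10+4+8=22 → 35/57 = 0.6140
  fear: TP=31, FP=8+3+5=16 → 31/47 = 0.6596
  surprise: TP=20, FP=5+2+6=13 → 20/33 = 0.6061
Macro-precision = mean = (0.5833 + 0.6140 + 0.6596 + 0.6061) / 4 = 0.616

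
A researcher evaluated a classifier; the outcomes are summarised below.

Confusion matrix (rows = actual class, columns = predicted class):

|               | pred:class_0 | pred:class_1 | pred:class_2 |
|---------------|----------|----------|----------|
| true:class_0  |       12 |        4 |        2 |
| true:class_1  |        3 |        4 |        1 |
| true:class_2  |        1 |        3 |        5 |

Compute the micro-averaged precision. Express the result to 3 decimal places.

0.600

Micro-averaging pools counts across classes: ΣTP=21, ΣFP=14, ΣFN=14.
Micro-precision = TP/(TP+FP) on pooled counts = 0.600 (equals overall accuracy in single-label multiclass).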